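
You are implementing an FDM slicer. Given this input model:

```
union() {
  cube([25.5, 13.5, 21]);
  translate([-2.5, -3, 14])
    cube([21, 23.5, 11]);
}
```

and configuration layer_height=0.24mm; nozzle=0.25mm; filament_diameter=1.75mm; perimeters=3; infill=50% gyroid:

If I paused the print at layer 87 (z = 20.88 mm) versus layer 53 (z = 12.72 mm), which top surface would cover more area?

Layer 87 (z = 20.88): the cube is present — its section is the full 25.5×13.5 rectangle (area 344.25 mm²); the 21×23.5 cube at (-2.5, -3) contributes its full rectangle (area 493.50 mm²); Combining (union): the regions partially overlap — summed areas 837.75 mm² minus the doubly-counted overlap 249.75 mm² gives 588.00 mm² — area = 588.00 mm². So its area = 588.00 mm². Layer 53 (z = 12.72): the 25.5×13.5 cube contributes its full rectangle (area 344.25 mm²); the cube at (-2.5, -3) is not intersected at this z (z outside [14, 25]); Merging all regions: only the 25.5×13.5 cube is present, so the union is just that shape — area = 344.25 mm². So its area = 344.25 mm². Layer 87 is larger (588.00 vs 344.25 mm²).

layer 87 (z = 20.88 mm)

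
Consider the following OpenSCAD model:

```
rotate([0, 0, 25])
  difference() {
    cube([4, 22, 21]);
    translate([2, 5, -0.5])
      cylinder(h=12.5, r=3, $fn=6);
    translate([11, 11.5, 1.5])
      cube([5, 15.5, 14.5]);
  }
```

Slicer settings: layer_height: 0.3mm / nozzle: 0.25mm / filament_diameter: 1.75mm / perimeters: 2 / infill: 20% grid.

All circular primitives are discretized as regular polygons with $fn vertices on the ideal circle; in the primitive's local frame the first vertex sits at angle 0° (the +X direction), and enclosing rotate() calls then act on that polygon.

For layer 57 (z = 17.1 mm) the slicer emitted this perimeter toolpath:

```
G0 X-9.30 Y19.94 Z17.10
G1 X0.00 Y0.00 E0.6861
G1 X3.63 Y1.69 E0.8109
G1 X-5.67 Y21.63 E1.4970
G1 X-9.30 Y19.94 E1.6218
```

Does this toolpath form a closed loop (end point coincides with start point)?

Start point (G0): (-9.30, 19.94). End point (last G1): the path returns to the start — closed.

yes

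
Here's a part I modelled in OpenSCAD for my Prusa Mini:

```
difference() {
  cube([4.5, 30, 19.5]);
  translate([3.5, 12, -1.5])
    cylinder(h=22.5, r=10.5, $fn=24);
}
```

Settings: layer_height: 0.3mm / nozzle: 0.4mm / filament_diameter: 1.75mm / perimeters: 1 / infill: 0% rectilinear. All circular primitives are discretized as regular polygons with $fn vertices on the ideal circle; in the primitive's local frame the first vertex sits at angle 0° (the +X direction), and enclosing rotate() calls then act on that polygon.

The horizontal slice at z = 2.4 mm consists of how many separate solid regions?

2

At z = 2.4 mm: the cube is present — its section is the full 4.5×30 rectangle; the r=10.5 cylinder at (3.5, 12) contributes a regular 24-gon of circumradius 10.5; Taking the first minus the rest: starting from the 4.5×30 cube, the r=10.5 cylinder at (3.5, 12) partially overlaps it — only the 92.58 mm² overlap (of its 342.42 mm²) is removed, clipping the outline — 2 connected regions. The result has 2 disconnected regions.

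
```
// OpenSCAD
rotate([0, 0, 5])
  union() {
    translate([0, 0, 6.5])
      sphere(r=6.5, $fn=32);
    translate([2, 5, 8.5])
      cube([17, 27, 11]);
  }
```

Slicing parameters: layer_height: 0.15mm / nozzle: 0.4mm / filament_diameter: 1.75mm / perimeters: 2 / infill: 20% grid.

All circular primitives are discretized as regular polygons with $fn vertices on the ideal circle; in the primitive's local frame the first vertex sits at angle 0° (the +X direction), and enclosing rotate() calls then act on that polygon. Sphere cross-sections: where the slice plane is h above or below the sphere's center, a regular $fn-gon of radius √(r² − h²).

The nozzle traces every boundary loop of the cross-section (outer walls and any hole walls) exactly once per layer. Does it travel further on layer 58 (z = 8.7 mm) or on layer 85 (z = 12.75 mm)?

Layer 58 (z = 8.7): the sphere: section is a regular 32-gon, circumradius = √(r²−h²) = √(6.5²−2.2²) = 6.116 (perimeter = 2·32·6.116·sin(180°/32) = 38.37 mm); the cube at (2, 5) is present — its section is the full 17×27 rectangle (perimeter 88.00 mm); Taking the union: the regions partially overlap (shared area 0.63 mm²), so the edge portions inside another operand are dropped and the merged outline is re-measured after clipping — boundary = 122.42 mm; (rotated 5° about Z; rotation is an isometry so areas/perimeters/island counts are preserved). So its perimeter = 122.42 mm. Layer 85 (z = 12.75): the r=6.5 sphere slices to a regular 32-gon of circumradius 1.785 (√(r²−h²) with h=6.25 from center) (perimeter = 2·32·1.785·sin(180°/32) = 11.20 mm); the cube at (2, 5) is present — its section is the full 17×27 rectangle (perimeter 88.00 mm); Combining (union): the 2 present regions are separate (no shared area or edge), so areas and boundary lengths simply add and each stays a separate island — boundary = 99.20 mm; (whole slice rotated 5° about Z — lengths, areas and connectivity unchanged). So its perimeter = 99.20 mm. Layer 58 is larger (122.42 vs 99.20 mm).

layer 58 (z = 8.7 mm)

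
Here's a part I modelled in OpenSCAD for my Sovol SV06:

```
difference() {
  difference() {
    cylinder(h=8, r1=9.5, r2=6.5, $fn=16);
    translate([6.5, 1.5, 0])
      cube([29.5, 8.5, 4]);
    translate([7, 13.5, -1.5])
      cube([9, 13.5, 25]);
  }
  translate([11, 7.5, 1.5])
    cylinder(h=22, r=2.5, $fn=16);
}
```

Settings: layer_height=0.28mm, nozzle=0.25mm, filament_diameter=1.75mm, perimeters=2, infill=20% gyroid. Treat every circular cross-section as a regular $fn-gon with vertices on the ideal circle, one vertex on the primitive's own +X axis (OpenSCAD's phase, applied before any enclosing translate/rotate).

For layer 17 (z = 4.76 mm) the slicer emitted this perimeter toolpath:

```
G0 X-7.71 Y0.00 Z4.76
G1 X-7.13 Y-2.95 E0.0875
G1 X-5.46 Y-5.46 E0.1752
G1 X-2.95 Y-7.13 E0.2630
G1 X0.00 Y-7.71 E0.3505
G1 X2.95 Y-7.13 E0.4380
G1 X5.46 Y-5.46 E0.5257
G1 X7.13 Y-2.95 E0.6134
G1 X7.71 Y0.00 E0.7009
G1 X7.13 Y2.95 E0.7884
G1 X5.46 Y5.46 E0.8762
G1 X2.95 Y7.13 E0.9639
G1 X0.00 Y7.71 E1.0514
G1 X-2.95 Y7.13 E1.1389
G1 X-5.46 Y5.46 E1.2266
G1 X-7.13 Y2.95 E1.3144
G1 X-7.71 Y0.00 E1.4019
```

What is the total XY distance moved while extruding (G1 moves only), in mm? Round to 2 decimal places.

Sum the Euclidean lengths of each G1 segment: total = 48.17 mm.

48.17 mm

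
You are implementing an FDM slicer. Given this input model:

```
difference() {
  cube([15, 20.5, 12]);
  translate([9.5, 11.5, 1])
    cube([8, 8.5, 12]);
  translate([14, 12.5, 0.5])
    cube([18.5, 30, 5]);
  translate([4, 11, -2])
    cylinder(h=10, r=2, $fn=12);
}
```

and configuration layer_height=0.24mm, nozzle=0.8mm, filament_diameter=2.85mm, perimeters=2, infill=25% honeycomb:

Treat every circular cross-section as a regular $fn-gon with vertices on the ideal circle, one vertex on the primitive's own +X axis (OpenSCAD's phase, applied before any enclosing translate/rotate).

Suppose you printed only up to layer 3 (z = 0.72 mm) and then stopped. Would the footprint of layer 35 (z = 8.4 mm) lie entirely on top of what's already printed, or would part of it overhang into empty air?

part overhangs

Compare the two slices. At z = 0.72: the cube is present — its section is the full 15×20.5 rectangle (area 307.50 mm²); the cube at (9.5, 11.5) is absent (z outside [1, 13]); the 18.5×30 cube at (14, 12.5) contributes its full rectangle (area 555.00 mm²); the cylinder at (4, 11): section is a regular 12-gon, circumradius r=2 (area = (12/2)·2.000²·sin(360°/12) = 12.00 mm²); After the difference (first − rest): starting from the 15×20.5 cube (307.50 mm²), the 18.5×30 cube at (14, 12.5) partially overlaps it — only the 8.00 mm² overlap (of its 555.00 mm²) is removed, clipping the outline; the r=2 cylinder at (4, 11) lies wholly inside it (removes its full 12.00 mm² and its 12.42 mm outline becomes a hole wall) — area = 287.50 mm². At z = 8.4: the cube is present — its section is the full 15×20.5 rectangle (area 307.50 mm²); the 8×8.5 cube at (9.5, 11.5) contributes its full rectangle (area 68.00 mm²); the cube at (14, 12.5) is not intersected at this z (z outside [0.5, 5.5]); the cylinder at (4, 11) does not reach this height (z outside [-2, 8]); Subtracting the remaining from the first: starting from the 15×20.5 cube (307.50 mm²), the 8×8.5 cube at (9.5, 11.5) partially overlaps it — only the 46.75 mm² overlap (of its 68.00 mm²) is removed, clipping the outline — area = 260.75 mm². Checking containment: at z = 8.4 the cross-section extends beyond the z = 0.72 cross-section by about 12.50 mm².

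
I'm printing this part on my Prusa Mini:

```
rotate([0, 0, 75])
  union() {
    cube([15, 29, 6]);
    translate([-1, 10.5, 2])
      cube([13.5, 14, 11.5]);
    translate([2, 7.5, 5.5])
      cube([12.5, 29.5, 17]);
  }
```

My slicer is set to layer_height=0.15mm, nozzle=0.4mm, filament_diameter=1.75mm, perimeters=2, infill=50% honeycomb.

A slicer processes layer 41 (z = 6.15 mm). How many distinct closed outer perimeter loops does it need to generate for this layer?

At z = 6.15 mm: the cube is not intersected at this z (z outside [0, 6]); the cube at (-1, 10.5) is present — its section is the full 13.5×14 rectangle; the cube at (2, 7.5) (footprint 12.5×29.5) is included at this height; Merging all regions: the regions partially overlap (shared area 147.00 mm²), so overlapping operands fuse into one piece — 1 connected region; (rotated 75° about Z; rotation is an isometry so areas/perimeters/island counts are preserved). The result has 1 disconnected region.

1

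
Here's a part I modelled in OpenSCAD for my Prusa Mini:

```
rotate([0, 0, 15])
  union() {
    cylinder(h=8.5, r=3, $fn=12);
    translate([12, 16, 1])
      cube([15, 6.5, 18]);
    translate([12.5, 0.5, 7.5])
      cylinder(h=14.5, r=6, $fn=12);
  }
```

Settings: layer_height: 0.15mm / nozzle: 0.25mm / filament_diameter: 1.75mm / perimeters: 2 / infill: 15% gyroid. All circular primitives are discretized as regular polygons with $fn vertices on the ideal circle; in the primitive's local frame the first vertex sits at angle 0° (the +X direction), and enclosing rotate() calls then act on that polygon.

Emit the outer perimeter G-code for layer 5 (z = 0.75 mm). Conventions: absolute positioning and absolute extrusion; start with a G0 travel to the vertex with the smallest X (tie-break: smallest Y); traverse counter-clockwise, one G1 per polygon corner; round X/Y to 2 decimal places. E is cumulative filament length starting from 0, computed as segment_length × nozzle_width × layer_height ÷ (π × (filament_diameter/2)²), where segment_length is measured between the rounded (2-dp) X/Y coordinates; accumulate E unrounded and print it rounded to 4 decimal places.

At z = 0.75 mm: the r=3 cylinder contributes a regular 12-gon of circumradius 3; the cube at (12, 16) is not intersected at this z (z outside [1, 19]); the cylinder at (12.5, 0.5) is absent (z outside [7.5, 22]); Merging all regions: only the r=3 cylinder is present, so the union is just that shape — 1 connected region; (whole slice rotated 15° about Z — lengths, areas and connectivity unchanged). The outline is a single polygon with 12 vertices. Extrusion per mm of travel: 0.25 × 0.15 / (π × 0.875²) = 0.015591. Accumulating E over each segment gives final E = 0.2907.

G0 X-2.90 Y-0.78 Z0.75
G1 X-2.12 Y-2.12 E0.0242
G1 X-0.78 Y-2.90 E0.0483
G1 X0.78 Y-2.90 E0.0727
G1 X2.12 Y-2.12 E0.0968
G1 X2.90 Y-0.78 E0.1210
G1 X2.90 Y0.78 E0.1453
G1 X2.12 Y2.12 E0.1695
G1 X0.78 Y2.90 E0.1937
G1 X-0.78 Y2.90 E0.2180
G1 X-2.12 Y2.12 E0.2422
G1 X-2.90 Y0.78 E0.2663
G1 X-2.90 Y-0.78 E0.2907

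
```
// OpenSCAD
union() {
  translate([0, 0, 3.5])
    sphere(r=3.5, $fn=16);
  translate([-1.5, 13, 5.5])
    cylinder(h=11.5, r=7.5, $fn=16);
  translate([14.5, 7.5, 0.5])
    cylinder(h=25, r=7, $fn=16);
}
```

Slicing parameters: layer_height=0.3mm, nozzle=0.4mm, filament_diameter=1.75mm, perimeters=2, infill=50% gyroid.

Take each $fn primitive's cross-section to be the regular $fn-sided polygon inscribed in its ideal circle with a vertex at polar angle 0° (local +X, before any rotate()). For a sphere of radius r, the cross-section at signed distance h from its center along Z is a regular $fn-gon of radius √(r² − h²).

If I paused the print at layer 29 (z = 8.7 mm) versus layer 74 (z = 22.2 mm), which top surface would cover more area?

Layer 29 (z = 8.7): the sphere is not intersected at this z (|z−center|=5.200 > r=3.5); the r=7.5 cylinder at (-1.5, 13) gives a regular 16-gon of circumradius 7.5 (constant along its height) (area = (16/2)·7.500²·sin(360°/16) = 172.21 mm²); the cylinder at (14.5, 7.5): section is a regular 16-gon, circumradius r=7 (area = (16/2)·7.000²·sin(360°/16) = 150.01 mm²); Combining (union): the 2 present regions are separate (no shared area or edge), so areas and boundary lengths simply add and each stays a separate island — area = 322.22 mm². So its area = 322.22 mm². Layer 74 (z = 22.2): the sphere is not intersected at this z (|z−center|=18.700 > r=3.5); the cylinder at (-1.5, 13) does not reach this height (z outside [5.5, 17]); the r=7 cylinder at (14.5, 7.5) gives a regular 16-gon of circumradius 7 (constant along its height) (area = (16/2)·7.000²·sin(360°/16) = 150.01 mm²); Taking the union: only the r=7 cylinder at (14.5, 7.5) is present, so the union is just that shape — area = 150.01 mm². So its area = 150.01 mm². Layer 29 is larger (322.22 vs 150.01 mm²).

layer 29 (z = 8.7 mm)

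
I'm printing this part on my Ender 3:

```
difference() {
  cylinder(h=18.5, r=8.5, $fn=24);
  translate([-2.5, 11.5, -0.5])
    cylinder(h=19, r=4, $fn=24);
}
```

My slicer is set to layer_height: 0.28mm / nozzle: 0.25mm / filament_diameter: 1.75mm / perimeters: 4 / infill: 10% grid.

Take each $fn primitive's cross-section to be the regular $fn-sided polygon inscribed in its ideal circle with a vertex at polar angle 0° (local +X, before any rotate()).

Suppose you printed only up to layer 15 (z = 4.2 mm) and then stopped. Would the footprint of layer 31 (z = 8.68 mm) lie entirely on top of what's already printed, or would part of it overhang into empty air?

Compare the two slices. At z = 4.2: the r=8.5 cylinder gives a regular 24-gon of circumradius 8.5 (constant along its height) (area = (24/2)·8.500²·sin(360°/24) = 224.40 mm²); the r=4 cylinder at (-2.5, 11.5) gives a regular 24-gon of circumradius 4 (constant along its height) (area = (24/2)·4.000²·sin(360°/24) = 49.69 mm²); Taking the first minus the rest: starting from the r=8.5 cylinder (224.40 mm²), the r=4 cylinder at (-2.5, 11.5) partially overlaps it — only the 1.64 mm² overlap (of its 49.69 mm²) is removed, clipping the outline — area = 222.76 mm². At z = 8.68: the cylinder: section is a regular 24-gon, circumradius r=8.5 (area = (24/2)·8.500²·sin(360°/24) = 224.40 mm²); the r=4 cylinder at (-2.5, 11.5) gives a regular 24-gon of circumradius 4 (constant along its height) (area = (24/2)·4.000²·sin(360°/24) = 49.69 mm²); Subtracting the remaining from the first: starting from the r=8.5 cylinder (224.40 mm²), the r=4 cylinder at (-2.5, 11.5) partially overlaps it — only the 1.64 mm² overlap (of its 49.69 mm²) is removed, clipping the outline — area = 222.76 mm². Checking containment: the cross-section at z = 8.68 is a subset of the cross-section at z = 4.2.

entirely on top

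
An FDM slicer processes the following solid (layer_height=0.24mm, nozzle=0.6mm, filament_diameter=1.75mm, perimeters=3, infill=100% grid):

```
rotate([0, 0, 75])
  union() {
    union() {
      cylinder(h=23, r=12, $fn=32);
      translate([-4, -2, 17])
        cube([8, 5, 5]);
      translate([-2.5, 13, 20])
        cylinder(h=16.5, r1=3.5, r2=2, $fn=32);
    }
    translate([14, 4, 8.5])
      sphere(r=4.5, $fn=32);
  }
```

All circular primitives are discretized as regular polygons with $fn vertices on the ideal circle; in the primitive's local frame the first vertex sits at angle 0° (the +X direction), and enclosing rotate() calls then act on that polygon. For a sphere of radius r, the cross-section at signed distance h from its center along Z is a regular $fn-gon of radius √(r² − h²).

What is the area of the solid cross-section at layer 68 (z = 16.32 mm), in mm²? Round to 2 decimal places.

At z = 16.32 mm: the cylinder: section is a regular 32-gon, circumradius r=12 (area = (32/2)·12.000²·sin(360°/32) = 449.49 mm²); the cube at (-4, -2) does not reach this height (z outside [17, 22]); the cone at (-2.5, 13) is not intersected at this z (z outside [20, 36.5]); Merging all regions: only the r=12 cylinder is present, so the union is just that shape — area = 449.49 mm²; the sphere at (14, 4) is not intersected at this z (|z−center|=7.820 > r=4.5); Taking the union: only that combined region is present, so the union is just that shape — area = 449.49 mm²; (rotated 75° about Z; rotation is an isometry so areas/perimeters/island counts are preserved). Overall, the cross-section is a single solid region. Net area = 449.49 mm².

449.49 mm²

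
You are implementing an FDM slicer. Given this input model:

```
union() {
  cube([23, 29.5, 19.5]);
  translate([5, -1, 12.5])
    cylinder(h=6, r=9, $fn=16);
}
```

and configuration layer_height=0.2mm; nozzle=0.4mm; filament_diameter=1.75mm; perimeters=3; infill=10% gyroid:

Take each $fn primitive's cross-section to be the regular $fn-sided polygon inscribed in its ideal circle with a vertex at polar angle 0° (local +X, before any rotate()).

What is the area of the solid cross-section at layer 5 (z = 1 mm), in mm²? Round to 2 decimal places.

At z = 1 mm: the 23×29.5 cube contributes its full rectangle (area 678.50 mm²); the cylinder at (5, -1) is absent (z outside [12.5, 18.5]); Combining (union): only the 23×29.5 cube is present, so the union is just that shape — area = 678.50 mm². Overall, the cross-section is a single solid region. Net area = 678.50 mm².

678.50 mm²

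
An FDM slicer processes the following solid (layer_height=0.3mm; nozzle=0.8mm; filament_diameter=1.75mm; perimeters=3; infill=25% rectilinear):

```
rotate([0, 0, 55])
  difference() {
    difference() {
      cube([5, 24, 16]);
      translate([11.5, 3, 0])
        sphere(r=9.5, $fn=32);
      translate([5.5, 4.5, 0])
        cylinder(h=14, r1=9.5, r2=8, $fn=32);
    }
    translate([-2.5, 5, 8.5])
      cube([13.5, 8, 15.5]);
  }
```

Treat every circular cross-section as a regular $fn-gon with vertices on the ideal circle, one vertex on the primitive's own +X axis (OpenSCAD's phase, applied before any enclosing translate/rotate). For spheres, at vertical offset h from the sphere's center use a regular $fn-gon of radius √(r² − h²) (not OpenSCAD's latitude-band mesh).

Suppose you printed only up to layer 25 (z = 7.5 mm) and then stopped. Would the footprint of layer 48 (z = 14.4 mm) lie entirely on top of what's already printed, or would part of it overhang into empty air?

part overhangs

Compare the two slices. At z = 7.5: the cube (footprint 5×24) is included at this height (area 120.00 mm²); the r=9.5 sphere at (11.5, 3) slices to a regular 32-gon of circumradius 5.831 (√(r²−h²) with h=7.5 from center) (area = (32/2)·5.831²·sin(360°/32) = 106.13 mm²); the cone at (5.5, 4.5): at t=0.536 of its height the radius interpolates to r₁+(r₂−r₁)t = 8.696, giving a regular 32-gon of that circumradius (area = (32/2)·8.696²·sin(360°/32) = 236.07 mm²); Taking the first minus the rest: starting from the 5×24 cube (120.00 mm²), the r=9.5 sphere at (11.5, 3) misses the remaining region (no effect); the cone at (5.5, 4.5) partially overlaps it — only the 62.41 mm² overlap (of its 236.07 mm²) is removed, clipping the outline — area = 57.59 mm²; the cube at (-2.5, 5) is not intersected at this z (z outside [8.5, 24]); Subtracting the remaining from the first: none of the subtracted shapes is present at this height, so that combined region is unchanged — area = 57.59 mm²; (rotated 55° about Z; rotation is an isometry so areas/perimeters/island counts are preserved). At z = 14.4: the cube (footprint 5×24) is included at this height (area 120.00 mm²); the sphere at (11.5, 3) is not intersected at this z (|z−center|=14.400 > r=9.5); the cone at (5.5, 4.5) is absent (z outside [0, 14]); After the difference (first − rest): none of the subtracted shapes is present at this height, so the 5×24 cube is unchanged — area = 120.00 mm²; the cube at (-2.5, 5) is present — its section is the full 13.5×8 rectangle (area 108.00 mm²); Taking the first minus the rest: starting from the result so far (120.00 mm²), the 13.5×8 cube at (-2.5, 5) partially overlaps it — only the 40.00 mm² overlap (of its 108.00 mm²) is removed, clipping the outline — area = 80.00 mm²; (whole slice rotated 55° about Z — lengths, areas and connectivity unchanged). Checking containment: at z = 14.4 the cross-section extends beyond the z = 7.5 cross-section by about 25.11 mm².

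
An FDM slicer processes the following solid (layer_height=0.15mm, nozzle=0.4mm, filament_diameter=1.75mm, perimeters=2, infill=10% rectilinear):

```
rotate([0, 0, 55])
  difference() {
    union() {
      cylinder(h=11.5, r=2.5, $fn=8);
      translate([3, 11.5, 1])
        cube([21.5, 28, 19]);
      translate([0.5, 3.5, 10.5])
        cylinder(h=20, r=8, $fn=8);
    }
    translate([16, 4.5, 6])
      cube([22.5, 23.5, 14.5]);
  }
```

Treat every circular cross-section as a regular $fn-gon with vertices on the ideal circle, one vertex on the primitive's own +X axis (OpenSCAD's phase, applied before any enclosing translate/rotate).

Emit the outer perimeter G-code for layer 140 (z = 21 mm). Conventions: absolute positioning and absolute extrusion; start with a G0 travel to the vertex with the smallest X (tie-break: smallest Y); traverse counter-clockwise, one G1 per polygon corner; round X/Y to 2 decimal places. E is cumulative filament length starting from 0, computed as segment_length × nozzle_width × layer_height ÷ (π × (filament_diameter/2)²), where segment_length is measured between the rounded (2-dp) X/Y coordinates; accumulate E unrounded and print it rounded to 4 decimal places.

G0 X-10.46 Y1.03 Z21.00
G1 X-7.17 Y-4.14 E0.1529
G1 X-1.19 Y-5.46 E0.3056
G1 X3.97 Y-2.17 E0.4583
G1 X5.30 Y3.81 E0.6111
G1 X2.01 Y8.97 E0.7638
G1 X-3.97 Y10.30 E0.9166
G1 X-9.13 Y7.01 E1.0692
G1 X-10.46 Y1.03 E1.2220

At z = 21 mm: the cylinder is absent (z outside [0, 11.5]); the cube at (3, 11.5) is absent (z outside [1, 20]); the cylinder at (0.5, 3.5): section is a regular 8-gon, circumradius r=8; Combining (union): only the r=8 cylinder at (0.5, 3.5) is present, so the union is just that shape — 1 connected region; the cube at (16, 4.5) does not reach this height (z outside [6, 20.5]); Taking the first minus the rest: none of the subtracted shapes is present at this height, so the result so far is unchanged — 1 connected region; (rotated 55° about Z; rotation is an isometry so areas/perimeters/island counts are preserved). The outline is a single polygon with 8 vertices. Extrusion per mm of travel: 0.4 × 0.15 / (π × 0.875²) = 0.024945. Accumulating E over each segment gives final E = 1.2220.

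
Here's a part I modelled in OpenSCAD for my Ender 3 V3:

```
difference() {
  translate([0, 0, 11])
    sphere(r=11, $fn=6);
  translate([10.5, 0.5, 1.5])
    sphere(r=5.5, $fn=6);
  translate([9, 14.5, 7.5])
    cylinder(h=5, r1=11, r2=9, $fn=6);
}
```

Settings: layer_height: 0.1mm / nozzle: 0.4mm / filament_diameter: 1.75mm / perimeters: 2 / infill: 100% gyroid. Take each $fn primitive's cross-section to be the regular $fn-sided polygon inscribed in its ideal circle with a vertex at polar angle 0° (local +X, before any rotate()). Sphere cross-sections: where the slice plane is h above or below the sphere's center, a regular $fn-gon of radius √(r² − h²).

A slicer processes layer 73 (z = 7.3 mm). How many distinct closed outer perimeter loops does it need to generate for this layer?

At z = 7.3 mm: the r=11 sphere contributes a regular 6-gon of circumradius √(11²−3.7²) = 10.359; the sphere at (10.5, 0.5) does not reach this height (|z−center|=5.800 > r=5.5); the cone at (9, 14.5) is absent (z outside [7.5, 12.5]); After the difference (first − rest): none of the subtracted shapes is present at this height, so the r=11 sphere is unchanged — 1 connected region. The result has 1 disconnected region.

1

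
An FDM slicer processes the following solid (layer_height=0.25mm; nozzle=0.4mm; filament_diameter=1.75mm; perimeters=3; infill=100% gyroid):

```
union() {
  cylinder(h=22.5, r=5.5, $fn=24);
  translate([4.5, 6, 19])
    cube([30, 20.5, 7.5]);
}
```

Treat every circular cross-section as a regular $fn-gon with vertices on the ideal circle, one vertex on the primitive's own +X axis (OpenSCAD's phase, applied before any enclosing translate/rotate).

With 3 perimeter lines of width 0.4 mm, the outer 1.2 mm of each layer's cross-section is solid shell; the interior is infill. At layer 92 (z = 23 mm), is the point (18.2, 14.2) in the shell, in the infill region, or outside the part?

At z = 23 mm: the cylinder is absent (z outside [0, 22.5]); the cube at (4.5, 6) (footprint 30×20.5) is included at this height; Merging all regions: only the 30×20.5 cube at (4.5, 6) is present, so the union is just that shape — 1 connected region. Overall, the cross-section is a single solid region. The nearest boundary edge runs (4.50, 6.00)→(34.50, 6.00); distance from the point to it = 8.20 mm. The point is inside the cross-section and 8.20 mm from the nearest boundary — more than the 1.2 mm shell width (3 × 0.4), so it's in the infill interior.

infill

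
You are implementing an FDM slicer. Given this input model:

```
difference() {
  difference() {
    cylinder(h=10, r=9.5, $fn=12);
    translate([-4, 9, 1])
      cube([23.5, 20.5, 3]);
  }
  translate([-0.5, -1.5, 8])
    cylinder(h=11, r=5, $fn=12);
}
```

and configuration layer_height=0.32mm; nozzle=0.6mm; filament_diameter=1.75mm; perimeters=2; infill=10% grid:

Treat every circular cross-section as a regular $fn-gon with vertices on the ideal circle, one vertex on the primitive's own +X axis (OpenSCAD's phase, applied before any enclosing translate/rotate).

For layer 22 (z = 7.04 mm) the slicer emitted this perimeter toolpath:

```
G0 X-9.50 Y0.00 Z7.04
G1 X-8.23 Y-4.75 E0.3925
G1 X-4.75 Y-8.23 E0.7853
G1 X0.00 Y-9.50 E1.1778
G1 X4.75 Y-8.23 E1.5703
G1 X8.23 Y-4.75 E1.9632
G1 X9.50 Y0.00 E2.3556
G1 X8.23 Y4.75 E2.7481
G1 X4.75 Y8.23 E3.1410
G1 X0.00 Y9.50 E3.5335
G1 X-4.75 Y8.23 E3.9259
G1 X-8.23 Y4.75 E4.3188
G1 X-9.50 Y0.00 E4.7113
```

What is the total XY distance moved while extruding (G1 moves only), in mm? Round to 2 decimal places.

Sum the Euclidean lengths of each G1 segment: total = 59.02 mm.

59.02 mm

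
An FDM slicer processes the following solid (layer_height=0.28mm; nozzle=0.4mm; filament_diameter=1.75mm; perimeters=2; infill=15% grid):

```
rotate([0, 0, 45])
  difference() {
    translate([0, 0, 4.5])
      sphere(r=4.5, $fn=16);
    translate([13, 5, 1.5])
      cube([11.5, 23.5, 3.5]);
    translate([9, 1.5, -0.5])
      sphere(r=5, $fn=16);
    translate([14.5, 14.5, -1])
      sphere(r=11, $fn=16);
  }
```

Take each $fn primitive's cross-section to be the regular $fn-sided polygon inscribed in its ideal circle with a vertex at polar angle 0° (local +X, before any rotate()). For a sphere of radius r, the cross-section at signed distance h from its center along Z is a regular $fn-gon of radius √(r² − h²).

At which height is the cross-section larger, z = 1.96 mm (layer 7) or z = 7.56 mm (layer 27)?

layer 7 (z = 1.96 mm)

Layer 7 (z = 1.96): the r=4.5 sphere slices to a regular 16-gon of circumradius 3.715 (√(r²−h²) with h=2.54 from center) (area = (16/2)·3.715²·sin(360°/16) = 42.24 mm²); the cube at (13, 5) is present — its section is the full 11.5×23.5 rectangle (area 270.25 mm²); the sphere at (9, 1.5): section is a regular 16-gon, circumradius = √(r²−h²) = √(5²−2.46²) = 4.353 (area = (16/2)·4.353²·sin(360°/16) = 58.01 mm²); the r=11 sphere at (14.5, 14.5) contributes a regular 16-gon of circumradius √(11²−2.96²) = 10.594 (area = (16/2)·10.594²·sin(360°/16) = 343.61 mm²); Taking the first minus the rest: starting from the r=4.5 sphere (42.24 mm²), the 11.5×23.5 cube at (13, 5) misses the remaining region (no effect); the r=5 sphere at (9, 1.5) misses the remaining region (no effect); the r=11 sphere at (14.5, 14.5) misses the remaining region (no effect) — area = 42.24 mm²; (rotated 45° about Z; rotation is an isometry so areas/perimeters/island counts are preserved). So its area = 42.24 mm². Layer 27 (z = 7.56): the r=4.5 sphere slices to a regular 16-gon of circumradius 3.299 (√(r²−h²) with h=3.06 from center) (area = (16/2)·3.299²·sin(360°/16) = 33.33 mm²); the cube at (13, 5) does not reach this height (z outside [1.5, 5]); the sphere at (9, 1.5) does not reach this height (|z−center|=8.060 > r=5); the r=11 sphere at (14.5, 14.5) slices to a regular 16-gon of circumradius 6.908 (√(r²−h²) with h=8.56 from center) (area = (16/2)·6.908²·sin(360°/16) = 146.11 mm²); After the difference (first − rest): starting from the r=4.5 sphere (33.33 mm²), the r=11 sphere at (14.5, 14.5) misses the remaining region (no effect) — area = 33.33 mm²; (whole slice rotated 45° about Z — lengths, areas and connectivity unchanged). So its area = 33.33 mm². Layer 7 is larger (42.24 vs 33.33 mm²).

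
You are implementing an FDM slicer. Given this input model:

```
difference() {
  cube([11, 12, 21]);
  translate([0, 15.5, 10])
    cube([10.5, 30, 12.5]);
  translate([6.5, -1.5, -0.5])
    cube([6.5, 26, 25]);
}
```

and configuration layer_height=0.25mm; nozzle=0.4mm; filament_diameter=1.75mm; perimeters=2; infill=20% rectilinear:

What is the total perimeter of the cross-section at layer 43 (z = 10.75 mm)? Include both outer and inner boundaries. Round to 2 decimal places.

37.00 mm

At z = 10.75 mm: the 11×12 cube contributes its full rectangle (perimeter 46.00 mm); the 10.5×30 cube at (0, 15.5) contributes its full rectangle (perimeter 81.00 mm); the cube at (6.5, -1.5) is present — its section is the full 6.5×26 rectangle (perimeter 65.00 mm); Taking the first minus the rest: starting from the 11×12 cube, the 10.5×30 cube at (0, 15.5) misses the remaining region (no effect); the 6.5×26 cube at (6.5, -1.5) partially overlaps it — only the 54.00 mm² overlap (of its 169.00 mm²) is removed, clipping the outline — boundary = 37.00 mm. Overall, the cross-section is a single solid region. Total boundary length (outer) = 37.00 mm.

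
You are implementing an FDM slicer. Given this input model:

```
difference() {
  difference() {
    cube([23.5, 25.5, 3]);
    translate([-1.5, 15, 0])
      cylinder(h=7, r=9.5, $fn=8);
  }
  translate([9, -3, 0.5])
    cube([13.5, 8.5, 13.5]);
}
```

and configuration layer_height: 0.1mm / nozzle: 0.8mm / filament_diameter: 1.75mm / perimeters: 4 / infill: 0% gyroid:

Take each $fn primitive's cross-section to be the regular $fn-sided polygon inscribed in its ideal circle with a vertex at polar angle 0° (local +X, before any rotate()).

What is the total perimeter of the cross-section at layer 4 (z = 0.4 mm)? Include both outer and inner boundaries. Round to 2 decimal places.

At z = 0.4 mm: the cube (footprint 23.5×25.5) is included at this height (perimeter 98.00 mm); the cylinder at (-1.5, 15): section is a regular 8-gon, circumradius r=9.5 (perimeter = 2·8·9.500·sin(180°/8) = 58.17 mm); Subtracting the remaining from the first: starting from the 23.5×25.5 cube, the r=9.5 cylinder at (-1.5, 15) partially overlaps it — only the 100.06 mm² overlap (of its 255.27 mm²) is removed, clipping the outline — boundary = 106.08 mm; the cube at (9, -3) does not reach this height (z outside [0.5, 14]); Taking the first minus the rest: none of the subtracted shapes is present at this height, so that combined region is unchanged — boundary = 106.08 mm. Overall, the cross-section is a single solid region. Total boundary length (outer) = 106.08 mm.

106.08 mm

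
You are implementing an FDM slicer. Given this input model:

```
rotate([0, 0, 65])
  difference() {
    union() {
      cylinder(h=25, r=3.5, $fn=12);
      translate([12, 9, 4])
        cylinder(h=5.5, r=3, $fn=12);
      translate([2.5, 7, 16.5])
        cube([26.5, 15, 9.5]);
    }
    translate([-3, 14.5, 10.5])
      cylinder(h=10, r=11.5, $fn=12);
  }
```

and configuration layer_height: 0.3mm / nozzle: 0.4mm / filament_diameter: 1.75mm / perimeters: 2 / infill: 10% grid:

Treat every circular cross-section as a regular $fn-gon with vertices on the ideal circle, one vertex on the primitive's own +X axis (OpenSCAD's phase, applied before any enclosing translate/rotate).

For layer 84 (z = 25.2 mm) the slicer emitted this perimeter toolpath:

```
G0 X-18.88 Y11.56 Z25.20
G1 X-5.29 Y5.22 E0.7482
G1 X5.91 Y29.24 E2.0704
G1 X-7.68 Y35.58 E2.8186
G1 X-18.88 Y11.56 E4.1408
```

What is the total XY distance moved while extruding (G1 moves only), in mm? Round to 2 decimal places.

83.00 mm

Sum the Euclidean lengths of each G1 segment: total = 83.00 mm.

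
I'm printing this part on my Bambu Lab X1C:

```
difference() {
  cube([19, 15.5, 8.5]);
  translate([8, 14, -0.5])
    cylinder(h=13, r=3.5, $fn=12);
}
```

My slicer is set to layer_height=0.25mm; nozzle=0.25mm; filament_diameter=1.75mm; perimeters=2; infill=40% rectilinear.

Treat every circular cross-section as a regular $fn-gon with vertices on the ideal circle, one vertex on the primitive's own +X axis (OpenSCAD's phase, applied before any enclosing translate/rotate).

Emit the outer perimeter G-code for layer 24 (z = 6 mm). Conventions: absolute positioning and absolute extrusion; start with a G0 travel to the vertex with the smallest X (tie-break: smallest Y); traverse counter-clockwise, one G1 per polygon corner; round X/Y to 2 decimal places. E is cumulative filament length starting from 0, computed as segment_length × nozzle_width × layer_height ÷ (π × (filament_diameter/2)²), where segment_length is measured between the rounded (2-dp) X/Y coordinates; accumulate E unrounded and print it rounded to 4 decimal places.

G0 X0.00 Y0.00 Z6.00
G1 X19.00 Y0.00 E0.4937
G1 X19.00 Y15.50 E0.8965
G1 X11.10 Y15.50 E1.1017
G1 X11.50 Y14.00 E1.1421
G1 X11.03 Y12.25 E1.1892
G1 X9.75 Y10.97 E1.2362
G1 X8.00 Y10.50 E1.2833
G1 X6.25 Y10.97 E1.3304
G1 X4.97 Y12.25 E1.3774
G1 X4.50 Y14.00 E1.4245
G1 X4.90 Y15.50 E1.4648
G1 X0.00 Y15.50 E1.5922
G1 X0.00 Y0.00 E1.9949

At z = 6 mm: the 19×15.5 cube contributes its full rectangle; the cylinder at (8, 14): section is a regular 12-gon, circumradius r=3.5; After the difference (first − rest): starting from the 19×15.5 cube, the r=3.5 cylinder at (8, 14) partially overlaps it — only the 28.27 mm² overlap (of its 36.75 mm²) is removed, clipping the outline — 1 connected region. The outline is a single polygon with 13 vertices. Extrusion per mm of travel: 0.25 × 0.25 / (π × 0.875²) = 0.025984. Accumulating E over each segment gives final E = 1.9949.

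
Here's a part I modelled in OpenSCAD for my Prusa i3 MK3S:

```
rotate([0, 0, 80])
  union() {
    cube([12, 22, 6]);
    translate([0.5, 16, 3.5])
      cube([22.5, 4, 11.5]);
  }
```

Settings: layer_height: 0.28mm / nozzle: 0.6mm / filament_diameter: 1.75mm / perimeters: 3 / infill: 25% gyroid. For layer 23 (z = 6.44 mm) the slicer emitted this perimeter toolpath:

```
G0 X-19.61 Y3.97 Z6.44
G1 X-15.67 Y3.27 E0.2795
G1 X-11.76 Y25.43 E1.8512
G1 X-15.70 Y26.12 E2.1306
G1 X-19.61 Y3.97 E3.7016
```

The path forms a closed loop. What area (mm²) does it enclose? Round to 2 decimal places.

Apply the shoelace formula to the sequence of (X, Y) vertices; enclosed area = 90.01 mm².

90.01 mm²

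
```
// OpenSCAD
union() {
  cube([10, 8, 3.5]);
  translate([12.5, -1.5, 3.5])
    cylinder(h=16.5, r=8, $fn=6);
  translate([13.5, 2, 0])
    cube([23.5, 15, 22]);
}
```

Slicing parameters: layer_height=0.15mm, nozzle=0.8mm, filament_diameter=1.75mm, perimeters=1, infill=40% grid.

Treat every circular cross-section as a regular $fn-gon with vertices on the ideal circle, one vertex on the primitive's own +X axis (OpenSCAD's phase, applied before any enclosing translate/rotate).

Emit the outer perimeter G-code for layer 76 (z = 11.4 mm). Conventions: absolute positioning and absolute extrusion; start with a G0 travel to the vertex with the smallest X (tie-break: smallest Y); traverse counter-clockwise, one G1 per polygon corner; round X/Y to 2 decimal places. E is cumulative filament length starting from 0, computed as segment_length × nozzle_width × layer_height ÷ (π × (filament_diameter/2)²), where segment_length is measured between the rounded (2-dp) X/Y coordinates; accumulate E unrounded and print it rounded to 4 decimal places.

At z = 11.4 mm: the cube is not intersected at this z (z outside [0, 3.5]); the cylinder at (12.5, -1.5): section is a regular 6-gon, circumradius r=8; the 23.5×15 cube at (13.5, 2) contributes its full rectangle; Taking the union: the regions partially overlap (shared area 13.68 mm²), so overlapping operands fuse into one piece — 1 connected region. The outline is a single polygon with 10 vertices. Extrusion per mm of travel: 0.8 × 0.15 / (π × 0.875²) = 0.049890. Accumulating E over each segment gives final E = 5.4698.

G0 X4.50 Y-1.50 Z11.40
G1 X8.50 Y-8.43 E0.3992
G1 X16.50 Y-8.43 E0.7983
G1 X20.50 Y-1.50 E1.1975
G1 X18.48 Y2.00 E1.3991
G1 X37.00 Y2.00 E2.3231
G1 X37.00 Y17.00 E3.0715
G1 X13.50 Y17.00 E4.2439
G1 X13.50 Y5.43 E4.8211
G1 X8.50 Y5.43 E5.0706
G1 X4.50 Y-1.50 E5.4698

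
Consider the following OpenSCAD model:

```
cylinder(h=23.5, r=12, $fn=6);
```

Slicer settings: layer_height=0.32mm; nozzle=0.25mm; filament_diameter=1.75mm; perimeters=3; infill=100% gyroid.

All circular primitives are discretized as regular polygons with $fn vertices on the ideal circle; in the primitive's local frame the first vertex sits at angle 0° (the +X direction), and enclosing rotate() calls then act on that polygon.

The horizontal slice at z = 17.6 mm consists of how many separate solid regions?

At z = 17.6 mm: the cylinder: section is a regular 6-gon, circumradius r=12. The result has 1 disconnected region.

1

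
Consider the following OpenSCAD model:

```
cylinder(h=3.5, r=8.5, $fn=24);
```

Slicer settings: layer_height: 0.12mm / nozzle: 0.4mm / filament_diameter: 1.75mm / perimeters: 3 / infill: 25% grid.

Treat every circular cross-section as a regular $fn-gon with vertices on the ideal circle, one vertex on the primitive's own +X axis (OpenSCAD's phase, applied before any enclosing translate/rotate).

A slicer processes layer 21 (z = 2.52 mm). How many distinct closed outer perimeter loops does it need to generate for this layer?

At z = 2.52 mm: the cylinder: section is a regular 24-gon, circumradius r=8.5. The result has 1 disconnected region.

1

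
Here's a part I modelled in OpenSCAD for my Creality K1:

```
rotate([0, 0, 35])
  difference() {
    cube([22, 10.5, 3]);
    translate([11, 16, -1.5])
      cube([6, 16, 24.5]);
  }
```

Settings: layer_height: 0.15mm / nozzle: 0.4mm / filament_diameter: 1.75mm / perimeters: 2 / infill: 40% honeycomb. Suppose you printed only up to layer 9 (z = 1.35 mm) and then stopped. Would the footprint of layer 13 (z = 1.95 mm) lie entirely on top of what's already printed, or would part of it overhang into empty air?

Compare the two slices. At z = 1.35: the cube (footprint 22×10.5) is included at this height (area 231.00 mm²); the 6×16 cube at (11, 16) contributes its full rectangle (area 96.00 mm²); Subtracting the remaining from the first: starting from the 22×10.5 cube (231.00 mm²), the 6×16 cube at (11, 16) misses the remaining region (no effect) — area = 231.00 mm²; (whole slice rotated 35° about Z — lengths, areas and connectivity unchanged). At z = 1.95: the cube (footprint 22×10.5) is included at this height (area 231.00 mm²); the cube at (11, 16) (footprint 6×16) is included at this height (area 96.00 mm²); Subtracting the remaining from the first: starting from the 22×10.5 cube (231.00 mm²), the 6×16 cube at (11, 16) misses the remaining region (no effect) — area = 231.00 mm²; (rotated 35° about Z; rotation is an isometry so areas/perimeters/island counts are preserved). Checking containment: the cross-section at z = 1.95 is a subset of the cross-section at z = 1.35.

entirely on top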